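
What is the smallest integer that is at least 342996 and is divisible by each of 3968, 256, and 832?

412672

The integer must be a common multiple of 3968, 256, and 832, so a multiple of their LCM.
3968 = 2^7 × 31
256 = 2^8
832 = 2^6 × 13
LCM(3968, 256, 832) = 2^8 × 13 × 31 = 103168.
Smallest multiple of 103168 that is ≥ 342996: ⌈342996/103168⌉ × 103168 = 4 × 103168 = 412672.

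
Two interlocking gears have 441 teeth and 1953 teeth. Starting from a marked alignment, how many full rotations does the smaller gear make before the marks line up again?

31 rotations

All finish a whole number of cycles simultaneously at t = LCM of the periods.
441 = 3^2 × 7^2
1953 = 3^2 × 7 × 31
LCM(441, 1953) = 3^2 × 7^2 × 31 = 13671.
Rotations for period 441: 13671 / 441 = 31.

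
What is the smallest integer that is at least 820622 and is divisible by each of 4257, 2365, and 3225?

The integer must be a common multiple of 4257, 2365, and 3225, so a multiple of their LCM.
4257 = 3^2 × 11 × 43
2365 = 5 × 11 × 43
3225 = 3 × 5^2 × 43
LCM(4257, 2365, 3225) = 3^2 × 5^2 × 11 × 43 = 106425.
Smallest multiple of 106425 that is ≥ 820622: ⌈820622/106425⌉ × 106425 = 8 × 106425 = 851400.

851400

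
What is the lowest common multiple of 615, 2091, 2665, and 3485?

135915

615 = 3 × 5 × 41
2091 = 3 × 17 × 41
2665 = 5 × 13 × 41
3485 = 5 × 17 × 41
LCM(615, 2091, 2665, 3485) = 3 × 5 × 13 × 17 × 41 = 135915.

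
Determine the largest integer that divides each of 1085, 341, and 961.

31

1085 = 5 × 7 × 31
341 = 11 × 31
961 = 31^2
gcd(1085, 341, 961) = 31.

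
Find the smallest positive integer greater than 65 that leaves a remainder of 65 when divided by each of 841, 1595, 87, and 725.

693890

N − 65 must be a common multiple of 841, 1595, 87, and 725.
841 = 29^2
1595 = 5 × 11 × 29
87 = 3 × 29
725 = 5^2 × 29
LCM(841, 1595, 87, 725) = 3 × 5^2 × 11 × 29^2 = 693825.
Smallest N > 65 is LCM + 65 = 693825 + 65 = 693890.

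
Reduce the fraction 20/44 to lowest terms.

20 = 2^2 × 5
44 = 2^2 × 11
gcd(20, 44) = 2^2 = 4.
Divide numerator and denominator by 4: 20/44 = 5/11.

5/11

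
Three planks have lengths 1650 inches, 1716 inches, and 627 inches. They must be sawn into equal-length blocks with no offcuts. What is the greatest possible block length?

The block length must divide every plank, so the greatest is gcd(1650, 1716, 627).
1650 = 2 × 3 × 5^2 × 11
1716 = 2^2 × 3 × 11 × 13
627 = 3 × 11 × 19
gcd(1650, 1716, 627) = 3 × 11 = 33.

33 inches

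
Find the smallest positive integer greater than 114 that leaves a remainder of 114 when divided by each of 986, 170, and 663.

192384

N − 114 must be a common multiple of 986, 170, and 663.
986 = 2 × 17 × 29
170 = 2 × 5 × 17
663 = 3 × 13 × 17
LCM(986, 170, 663) = 2 × 3 × 5 × 13 × 17 × 29 = 192270.
Smallest N > 114 is LCM + 114 = 192270 + 114 = 192384.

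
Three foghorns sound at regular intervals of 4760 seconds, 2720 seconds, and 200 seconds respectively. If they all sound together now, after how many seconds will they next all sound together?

They coincide at every common multiple of the periods; the first is the LCM.
4760 = 2^3 × 5 × 7 × 17
2720 = 2^5 × 5 × 17
200 = 2^3 × 5^2
LCM(4760, 2720, 200) = 2^5 × 5^2 × 7 × 17 = 95200.

95200 seconds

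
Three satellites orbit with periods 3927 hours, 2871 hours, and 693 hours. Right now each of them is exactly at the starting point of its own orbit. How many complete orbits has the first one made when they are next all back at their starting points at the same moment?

All finish a whole number of cycles simultaneously at t = LCM of the periods.
3927 = 3 × 7 × 11 × 17
2871 = 3^2 × 11 × 29
693 = 3^2 × 7 × 11
LCM(3927, 2871, 693) = 3^2 × 7 × 11 × 17 × 29 = 341649.
Orbits for period 3927: 341649 / 3927 = 87.

87 orbits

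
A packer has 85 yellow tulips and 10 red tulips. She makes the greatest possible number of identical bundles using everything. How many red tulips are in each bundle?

Number of bundles = gcd(85, 10).
85 = 5 × 17
10 = 2 × 5
gcd(85, 10) = 5.
red tulips per bundle = 10 / 5 = 2.

2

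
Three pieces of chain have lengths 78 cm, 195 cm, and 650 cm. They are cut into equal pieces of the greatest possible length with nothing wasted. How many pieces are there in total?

Piece length = gcd(78, 195, 650).
78 = 2 × 3 × 13
195 = 3 × 5 × 13
650 = 2 × 5^2 × 13
gcd(78, 195, 650) = 13.
Total pieces = 78/13 + 195/13 + 650/13 = 6 + 15 + 50 = 71.

71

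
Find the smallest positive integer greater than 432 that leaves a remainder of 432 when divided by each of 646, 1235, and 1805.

N − 432 must be a common multiple of 646, 1235, and 1805.
646 = 2 × 17 × 19
1235 = 5 × 13 × 19
1805 = 5 × 19^2
LCM(646, 1235, 1805) = 2 × 5 × 13 × 17 × 19^2 = 797810.
Smallest N > 432 is LCM + 432 = 797810 + 432 = 798242.

798242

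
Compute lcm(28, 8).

56

28 = 2^2 × 7
8 = 2^3
LCM(28, 8) = 2^3 × 7 = 56.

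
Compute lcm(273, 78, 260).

273 = 3 × 7 × 13
78 = 2 × 3 × 13
260 = 2^2 × 5 × 13
LCM(273, 78, 260) = 2^2 × 3 × 5 × 7 × 13 = 5460.

5460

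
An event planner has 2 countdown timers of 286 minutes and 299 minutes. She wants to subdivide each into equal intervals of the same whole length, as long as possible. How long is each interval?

The interval must divide each timer length; the longest such is the gcd.
286 = 2 × 11 × 13
299 = 13 × 23
gcd(286, 299) = 13.

13 minutes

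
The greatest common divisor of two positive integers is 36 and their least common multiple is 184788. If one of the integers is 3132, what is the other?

For two integers, gcd × lcm = product, so the other is (36 × 184788) / 3132 = 6652368 / 3132 = 2124.

2124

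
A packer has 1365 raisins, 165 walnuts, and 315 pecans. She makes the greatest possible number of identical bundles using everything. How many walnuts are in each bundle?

11

Number of bundles = gcd(1365, 165, 315).
1365 = 3 × 5 × 7 × 13
165 = 3 × 5 × 11
315 = 3^2 × 5 × 7
gcd(1365, 165, 315) = 3 × 5 = 15.
walnuts per bundle = 165 / 15 = 11.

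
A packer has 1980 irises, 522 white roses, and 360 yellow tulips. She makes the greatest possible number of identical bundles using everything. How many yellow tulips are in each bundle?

20

Number of bundles = gcd(1980, 522, 360).
1980 = 2^2 × 3^2 × 5 × 11
522 = 2 × 3^2 × 29
360 = 2^3 × 3^2 × 5
gcd(1980, 522, 360) = 2 × 3^2 = 18.
yellow tulips per bundle = 360 / 18 = 20.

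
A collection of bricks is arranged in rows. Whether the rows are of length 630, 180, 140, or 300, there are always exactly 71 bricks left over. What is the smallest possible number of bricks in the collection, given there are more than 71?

N − 71 must be a common multiple of 630, 180, 140, and 300.
630 = 2 × 3^2 × 5 × 7
180 = 2^2 × 3^2 × 5
140 = 2^2 × 5 × 7
300 = 2^2 × 3 × 5^2
LCM(630, 180, 140, 300) = 2^2 × 3^2 × 5^2 × 7 = 6300.
Smallest N > 71 is LCM + 71 = 6300 + 71 = 6371.

6371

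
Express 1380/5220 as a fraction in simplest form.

1380 = 2^2 × 3 × 5 × 23
5220 = 2^2 × 3^2 × 5 × 29
gcd(1380, 5220) = 2^2 × 3 × 5 = 60.
Divide numerator and denominator by 60: 1380/5220 = 23/87.

23/87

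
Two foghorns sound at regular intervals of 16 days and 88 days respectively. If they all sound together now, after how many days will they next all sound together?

We need the least common multiple of the intervals.
16 = 2^4
88 = 2^3 × 11
LCM(16, 88) = 2^4 × 11 = 176.

176 days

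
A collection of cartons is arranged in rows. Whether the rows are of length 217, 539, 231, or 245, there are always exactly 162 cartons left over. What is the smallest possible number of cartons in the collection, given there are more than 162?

250797

N − 162 must be a common multiple of 217, 539, 231, and 245.
217 = 7 × 31
539 = 7^2 × 11
231 = 3 × 7 × 11
245 = 5 × 7^2
LCM(217, 539, 231, 245) = 3 × 5 × 7^2 × 11 × 31 = 250635.
Smallest N > 162 is LCM + 162 = 250635 + 162 = 250797.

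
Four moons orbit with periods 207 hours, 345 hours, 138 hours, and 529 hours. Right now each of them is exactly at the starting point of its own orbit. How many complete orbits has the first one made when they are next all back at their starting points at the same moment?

The first common completion time is the LCM of the periods.
207 = 3^2 × 23
345 = 3 × 5 × 23
138 = 2 × 3 × 23
529 = 23^2
LCM(207, 345, 138, 529) = 2 × 3^2 × 5 × 23^2 = 47610.
Orbits for period 207: 47610 / 207 = 230.

230 orbits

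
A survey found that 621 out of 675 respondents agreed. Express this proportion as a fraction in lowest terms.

23/25

621 = 3^3 × 23
675 = 3^3 × 5^2
gcd(621, 675) = 3^3 = 27.
Divide numerator and denominator by 27: 621/675 = 23/25.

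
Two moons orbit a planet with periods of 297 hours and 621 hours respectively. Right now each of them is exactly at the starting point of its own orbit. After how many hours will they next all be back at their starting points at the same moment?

6831 hours

We need the least common multiple of the intervals.
297 = 3^3 × 11
621 = 3^3 × 23
LCM(297, 621) = 3^3 × 11 × 23 = 6831.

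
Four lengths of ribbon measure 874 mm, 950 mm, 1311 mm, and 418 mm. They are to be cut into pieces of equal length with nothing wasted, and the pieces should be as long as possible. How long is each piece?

The greatest length dividing all of 874, 950, 1311, and 418 is their gcd.
874 = 2 × 19 × 23
950 = 2 × 5^2 × 19
1311 = 3 × 19 × 23
418 = 2 × 11 × 19
gcd(874, 950, 1311, 418) = 19.

19 mm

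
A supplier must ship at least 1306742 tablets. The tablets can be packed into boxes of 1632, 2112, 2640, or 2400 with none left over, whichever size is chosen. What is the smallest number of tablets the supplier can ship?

The number of tablets must be a common multiple of 1632, 2112, 2640, and 2400, so a multiple of their LCM.
1632 = 2^5 × 3 × 17
2112 = 2^6 × 3 × 11
2640 = 2^4 × 3 × 5 × 11
2400 = 2^5 × 3 × 5^2
LCM(1632, 2112, 2640, 2400) = 2^6 × 3 × 5^2 × 11 × 17 = 897600.
Smallest multiple of 897600 that is ≥ 1306742: ⌈1306742/897600⌉ × 897600 = 2 × 897600 = 1795200.

1795200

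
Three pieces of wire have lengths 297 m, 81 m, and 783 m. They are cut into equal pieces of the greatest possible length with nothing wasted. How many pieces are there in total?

43

Piece length = gcd(297, 81, 783).
297 = 3^3 × 11
81 = 3^4
783 = 3^3 × 29
gcd(297, 81, 783) = 3^3 = 27.
Total pieces = 297/27 + 81/27 + 783/27 = 11 + 3 + 29 = 43.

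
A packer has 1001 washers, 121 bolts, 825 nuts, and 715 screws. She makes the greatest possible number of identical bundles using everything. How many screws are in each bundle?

65

Number of bundles = gcd(1001, 121, 825, 715).
1001 = 7 × 11 × 13
121 = 11^2
825 = 3 × 5^2 × 11
715 = 5 × 11 × 13
gcd(1001, 121, 825, 715) = 11.
screws per bundle = 715 / 11 = 65.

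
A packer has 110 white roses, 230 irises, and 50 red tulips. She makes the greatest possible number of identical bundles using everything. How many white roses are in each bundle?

Number of bundles = gcd(110, 230, 50).
110 = 2 × 5 × 11
230 = 2 × 5 × 23
50 = 2 × 5^2
gcd(110, 230, 50) = 2 × 5 = 10.
white roses per bundle = 110 / 10 = 11.

11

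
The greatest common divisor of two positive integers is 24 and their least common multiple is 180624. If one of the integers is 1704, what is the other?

For two integers, gcd × lcm = product, so the other is (24 × 180624) / 1704 = 4334976 / 1704 = 2544.

2544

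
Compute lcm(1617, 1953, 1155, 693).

1617 = 3 × 7^2 × 11
1953 = 3^2 × 7 × 31
1155 = 3 × 5 × 7 × 11
693 = 3^2 × 7 × 11
LCM(1617, 1953, 1155, 693) = 3^2 × 5 × 7^2 × 11 × 31 = 751905.

751905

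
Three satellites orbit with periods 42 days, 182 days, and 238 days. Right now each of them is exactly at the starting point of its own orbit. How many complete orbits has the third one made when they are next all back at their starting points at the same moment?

All finish a whole number of cycles simultaneously at t = LCM of the periods.
42 = 2 × 3 × 7
182 = 2 × 7 × 13
238 = 2 × 7 × 17
LCM(42, 182, 238) = 2 × 3 × 7 × 13 × 17 = 9282.
Orbits for period 238: 9282 / 238 = 39.

39 orbits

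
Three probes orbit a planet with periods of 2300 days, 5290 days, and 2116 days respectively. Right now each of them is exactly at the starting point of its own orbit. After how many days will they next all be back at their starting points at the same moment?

52900 days

They coincide at every common multiple of the periods; the first is the LCM.
2300 = 2^2 × 5^2 × 23
5290 = 2 × 5 × 23^2
2116 = 2^2 × 23^2
LCM(2300, 5290, 2116) = 2^2 × 5^2 × 23^2 = 52900.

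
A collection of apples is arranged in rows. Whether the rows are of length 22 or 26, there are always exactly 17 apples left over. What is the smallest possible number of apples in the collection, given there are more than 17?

303

N − 17 must be a common multiple of 22 and 26.
22 = 2 × 11
26 = 2 × 13
LCM(22, 26) = 2 × 11 × 13 = 286.
Smallest N > 17 is LCM + 17 = 286 + 17 = 303.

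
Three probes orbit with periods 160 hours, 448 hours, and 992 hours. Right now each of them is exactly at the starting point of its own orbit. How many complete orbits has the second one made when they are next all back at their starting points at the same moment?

They are all back at their starting positions together after one LCM of the periods.
160 = 2^5 × 5
448 = 2^6 × 7
992 = 2^5 × 31
LCM(160, 448, 992) = 2^6 × 5 × 7 × 31 = 69440.
Orbits for period 448: 69440 / 448 = 155.

155 orbits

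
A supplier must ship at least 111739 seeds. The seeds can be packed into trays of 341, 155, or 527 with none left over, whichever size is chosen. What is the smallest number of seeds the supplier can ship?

The number of seeds must be a common multiple of 341, 155, and 527, so a multiple of their LCM.
341 = 11 × 31
155 = 5 × 31
527 = 17 × 31
LCM(341, 155, 527) = 5 × 11 × 17 × 31 = 28985.
Smallest multiple of 28985 that is ≥ 111739: ⌈111739/28985⌉ × 28985 = 4 × 28985 = 115940.

115940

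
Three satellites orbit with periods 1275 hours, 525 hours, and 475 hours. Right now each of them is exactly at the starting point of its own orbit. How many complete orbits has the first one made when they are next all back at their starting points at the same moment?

133 orbits

The first common completion time is the LCM of the periods.
1275 = 3 × 5^2 × 17
525 = 3 × 5^2 × 7
475 = 5^2 × 19
LCM(1275, 525, 475) = 3 × 5^2 × 7 × 17 × 19 = 169575.
Orbits for period 1275: 169575 / 1275 = 133.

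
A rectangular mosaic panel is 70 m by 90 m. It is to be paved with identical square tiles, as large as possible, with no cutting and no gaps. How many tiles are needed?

Tile side = gcd(70, 90).
70 = 2 × 5 × 7
90 = 2 × 3^2 × 5
gcd(70, 90) = 2 × 5 = 10.
Tiles: (70/10) × (90/10) = 7 × 9 = 63.

63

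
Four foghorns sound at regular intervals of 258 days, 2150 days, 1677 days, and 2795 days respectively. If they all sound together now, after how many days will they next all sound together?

We need the least common multiple of the intervals.
258 = 2 × 3 × 43
2150 = 2 × 5^2 × 43
1677 = 3 × 13 × 43
2795 = 5 × 13 × 43
LCM(258, 2150, 1677, 2795) = 2 × 3 × 5^2 × 13 × 43 = 83850.

83850 days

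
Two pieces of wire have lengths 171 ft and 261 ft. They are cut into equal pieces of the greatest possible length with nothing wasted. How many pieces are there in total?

48

Piece length = gcd(171, 261).
171 = 3^2 × 19
261 = 3^2 × 29
gcd(171, 261) = 3^2 = 9.
Total pieces = 171/9 + 261/9 = 19 + 29 = 48.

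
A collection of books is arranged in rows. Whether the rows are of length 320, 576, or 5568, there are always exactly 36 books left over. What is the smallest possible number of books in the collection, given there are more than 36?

N − 36 must be a common multiple of 320, 576, and 5568.
320 = 2^6 × 5
576 = 2^6 × 3^2
5568 = 2^6 × 3 × 29
LCM(320, 576, 5568) = 2^6 × 3^2 × 5 × 29 = 83520.
Smallest N > 36 is LCM + 36 = 83520 + 36 = 83556.

83556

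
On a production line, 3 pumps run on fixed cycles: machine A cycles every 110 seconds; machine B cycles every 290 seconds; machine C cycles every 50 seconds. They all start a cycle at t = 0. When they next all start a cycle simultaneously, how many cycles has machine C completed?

All finish a whole number of cycles simultaneously at t = LCM of the periods.
110 = 2 × 5 × 11
290 = 2 × 5 × 29
50 = 2 × 5^2
LCM(110, 290, 50) = 2 × 5^2 × 11 × 29 = 15950.
Cycles for period 50: 15950 / 50 = 319.

319 cycles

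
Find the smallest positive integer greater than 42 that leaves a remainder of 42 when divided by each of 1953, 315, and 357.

N − 42 must be a common multiple of 1953, 315, and 357.
1953 = 3^2 × 7 × 31
315 = 3^2 × 5 × 7
357 = 3 × 7 × 17
LCM(1953, 315, 357) = 3^2 × 5 × 7 × 17 × 31 = 166005.
Smallest N > 42 is LCM + 42 = 166005 + 42 = 166047.

166047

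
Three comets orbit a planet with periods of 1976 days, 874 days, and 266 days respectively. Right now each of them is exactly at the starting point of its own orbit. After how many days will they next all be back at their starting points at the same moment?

318136 days

They coincide at every common multiple of the periods; the first is the LCM.
1976 = 2^3 × 13 × 19
874 = 2 × 19 × 23
266 = 2 × 7 × 19
LCM(1976, 874, 266) = 2^3 × 7 × 13 × 19 × 23 = 318136.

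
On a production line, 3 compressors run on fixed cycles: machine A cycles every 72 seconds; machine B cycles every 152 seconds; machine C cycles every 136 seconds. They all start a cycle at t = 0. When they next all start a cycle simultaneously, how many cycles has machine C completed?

171 cycles

All finish a whole number of cycles simultaneously at t = LCM of the periods.
72 = 2^3 × 3^2
152 = 2^3 × 19
136 = 2^3 × 17
LCM(72, 152, 136) = 2^3 × 3^2 × 17 × 19 = 23256.
Cycles for period 136: 23256 / 136 = 171.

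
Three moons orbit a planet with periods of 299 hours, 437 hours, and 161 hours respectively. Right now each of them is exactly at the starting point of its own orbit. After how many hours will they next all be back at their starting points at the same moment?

39767 hours

The first simultaneous occurrence is after LCM of the individual periods.
299 = 13 × 23
437 = 19 × 23
161 = 7 × 23
LCM(299, 437, 161) = 7 × 13 × 19 × 23 = 39767.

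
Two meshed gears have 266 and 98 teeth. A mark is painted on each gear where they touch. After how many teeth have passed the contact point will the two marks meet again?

The first simultaneous occurrence is after LCM of the individual periods.
266 = 2 × 7 × 19
98 = 2 × 7^2
LCM(266, 98) = 2 × 7^2 × 19 = 1862.

1862 teeth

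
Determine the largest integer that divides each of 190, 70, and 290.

190 = 2 × 5 × 19
70 = 2 × 5 × 7
290 = 2 × 5 × 29
gcd(190, 70, 290) = 2 × 5 = 10.

10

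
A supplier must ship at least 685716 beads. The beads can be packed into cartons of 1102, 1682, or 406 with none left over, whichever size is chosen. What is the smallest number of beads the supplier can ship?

894824

The number of beads must be a common multiple of 1102, 1682, and 406, so a multiple of their LCM.
1102 = 2 × 19 × 29
1682 = 2 × 29^2
406 = 2 × 7 × 29
LCM(1102, 1682, 406) = 2 × 7 × 19 × 29^2 = 223706.
Smallest multiple of 223706 that is ≥ 685716: ⌈685716/223706⌉ × 223706 = 4 × 223706 = 894824.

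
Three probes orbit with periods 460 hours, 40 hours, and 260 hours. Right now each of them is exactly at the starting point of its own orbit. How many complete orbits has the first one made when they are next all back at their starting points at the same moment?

26 orbits

The first common completion time is the LCM of the periods.
460 = 2^2 × 5 × 23
40 = 2^3 × 5
260 = 2^2 × 5 × 13
LCM(460, 40, 260) = 2^3 × 5 × 13 × 23 = 11960.
Orbits for period 460: 11960 / 460 = 26.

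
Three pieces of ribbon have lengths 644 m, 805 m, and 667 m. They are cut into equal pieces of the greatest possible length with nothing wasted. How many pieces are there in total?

Piece length = gcd(644, 805, 667).
644 = 2^2 × 7 × 23
805 = 5 × 7 × 23
667 = 23 × 29
gcd(644, 805, 667) = 23.
Total pieces = 644/23 + 805/23 + 667/23 = 28 + 35 + 29 = 92.

92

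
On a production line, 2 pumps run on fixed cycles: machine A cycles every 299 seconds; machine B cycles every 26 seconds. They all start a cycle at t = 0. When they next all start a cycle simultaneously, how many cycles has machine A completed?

They are all back at their starting positions together after one LCM of the periods.
299 = 13 × 23
26 = 2 × 13
LCM(299, 26) = 2 × 13 × 23 = 598.
Cycles for period 299: 598 / 299 = 2.

2 cycles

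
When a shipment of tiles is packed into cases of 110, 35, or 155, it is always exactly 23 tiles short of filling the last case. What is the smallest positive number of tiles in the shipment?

23847

Being 23 short of a full case of size k means N ≡ −23 (mod k), i.e. N + 23 is a multiple of each size.
110 = 2 × 5 × 11
35 = 5 × 7
155 = 5 × 31
LCM(110, 35, 155) = 2 × 5 × 7 × 11 × 31 = 23870.
Smallest positive N is 23870 − 23 = 23847.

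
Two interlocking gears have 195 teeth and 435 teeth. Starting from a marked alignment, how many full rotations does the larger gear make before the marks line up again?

13 rotations

All finish a whole number of cycles simultaneously at t = LCM of the periods.
195 = 3 × 5 × 13
435 = 3 × 5 × 29
LCM(195, 435) = 3 × 5 × 13 × 29 = 5655.
Rotations for period 435: 5655 / 435 = 13.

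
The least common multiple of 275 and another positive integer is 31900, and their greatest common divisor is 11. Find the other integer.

gcd × lcm = product of the two integers, so the other integer is (11 × 31900) / 275 = 1276.

1276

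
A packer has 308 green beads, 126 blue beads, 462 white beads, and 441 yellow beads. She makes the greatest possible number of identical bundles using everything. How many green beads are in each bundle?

Number of bundles = gcd(308, 126, 462, 441).
308 = 2^2 × 7 × 11
126 = 2 × 3^2 × 7
462 = 2 × 3 × 7 × 11
441 = 3^2 × 7^2
gcd(308, 126, 462, 441) = 7.
green beads per bundle = 308 / 7 = 44.

44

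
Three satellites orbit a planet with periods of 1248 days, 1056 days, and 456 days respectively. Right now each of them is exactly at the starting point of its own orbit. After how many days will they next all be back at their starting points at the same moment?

We need the least common multiple of the intervals.
1248 = 2^5 × 3 × 13
1056 = 2^5 × 3 × 11
456 = 2^3 × 3 × 19
LCM(1248, 1056, 456) = 2^5 × 3 × 11 × 13 × 19 = 260832.

260832 days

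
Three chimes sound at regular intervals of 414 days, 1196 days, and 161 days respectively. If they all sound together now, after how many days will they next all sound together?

We need the least common multiple of the intervals.
414 = 2 × 3^2 × 23
1196 = 2^2 × 13 × 23
161 = 7 × 23
LCM(414, 1196, 161) = 2^2 × 3^2 × 7 × 13 × 23 = 75348.

75348 days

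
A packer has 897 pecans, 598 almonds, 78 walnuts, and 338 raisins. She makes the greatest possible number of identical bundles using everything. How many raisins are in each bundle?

26

Number of bundles = gcd(897, 598, 78, 338).
897 = 3 × 13 × 23
598 = 2 × 13 × 23
78 = 2 × 3 × 13
338 = 2 × 13^2
gcd(897, 598, 78, 338) = 13.
raisins per bundle = 338 / 13 = 26.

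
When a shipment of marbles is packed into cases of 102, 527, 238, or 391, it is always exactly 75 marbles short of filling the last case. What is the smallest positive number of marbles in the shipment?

Being 75 short of a full case of size k means N ≡ −75 (mod k), i.e. N + 75 is a multiple of each size.
102 = 2 × 3 × 17
527 = 17 × 31
238 = 2 × 7 × 17
391 = 17 × 23
LCM(102, 527, 238, 391) = 2 × 3 × 7 × 17 × 23 × 31 = 509082.
Smallest positive N is 509082 − 75 = 509007.

509007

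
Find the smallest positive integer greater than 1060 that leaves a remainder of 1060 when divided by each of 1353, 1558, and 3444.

720856

N − 1060 must be a common multiple of 1353, 1558, and 3444.
1353 = 3 × 11 × 41
1558 = 2 × 19 × 41
3444 = 2^2 × 3 × 7 × 41
LCM(1353, 1558, 3444) = 2^2 × 3 × 7 × 11 × 19 × 41 = 719796.
Smallest N > 1060 is LCM + 1060 = 719796 + 1060 = 720856.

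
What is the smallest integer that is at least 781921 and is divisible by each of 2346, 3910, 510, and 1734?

The integer must be a common multiple of 2346, 3910, 510, and 1734, so a multiple of their LCM.
2346 = 2 × 3 × 17 × 23
3910 = 2 × 5 × 17 × 23
510 = 2 × 3 × 5 × 17
1734 = 2 × 3 × 17^2
LCM(2346, 3910, 510, 1734) = 2 × 3 × 5 × 17^2 × 23 = 199410.
Smallest multiple of 199410 that is ≥ 781921: ⌈781921/199410⌉ × 199410 = 4 × 199410 = 797640.

797640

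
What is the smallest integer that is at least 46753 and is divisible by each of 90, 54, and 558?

50220

The integer must be a common multiple of 90, 54, and 558, so a multiple of their LCM.
90 = 2 × 3^2 × 5
54 = 2 × 3^3
558 = 2 × 3^2 × 31
LCM(90, 54, 558) = 2 × 3^3 × 5 × 31 = 8370.
Smallest multiple of 8370 that is ≥ 46753: ⌈46753/8370⌉ × 8370 = 6 × 8370 = 50220.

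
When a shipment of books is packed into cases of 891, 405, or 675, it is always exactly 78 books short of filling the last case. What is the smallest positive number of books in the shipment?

22197

Being 78 short of a full case of size k means N ≡ −78 (mod k), i.e. N + 78 is a multiple of each size.
891 = 3^4 × 11
405 = 3^4 × 5
675 = 3^3 × 5^2
LCM(891, 405, 675) = 3^4 × 5^2 × 11 = 22275.
Smallest positive N is 22275 − 78 = 22197.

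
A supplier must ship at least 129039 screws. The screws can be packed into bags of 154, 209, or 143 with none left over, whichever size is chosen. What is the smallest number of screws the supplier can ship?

The number of screws must be a common multiple of 154, 209, and 143, so a multiple of their LCM.
154 = 2 × 7 × 11
209 = 11 × 19
143 = 11 × 13
LCM(154, 209, 143) = 2 × 7 × 11 × 13 × 19 = 38038.
Smallest multiple of 38038 that is ≥ 129039: ⌈129039/38038⌉ × 38038 = 4 × 38038 = 152152.

152152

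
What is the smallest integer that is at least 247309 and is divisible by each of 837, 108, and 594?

257796

The integer must be a common multiple of 837, 108, and 594, so a multiple of their LCM.
837 = 3^3 × 31
108 = 2^2 × 3^3
594 = 2 × 3^3 × 11
LCM(837, 108, 594) = 2^2 × 3^3 × 11 × 31 = 36828.
Smallest multiple of 36828 that is ≥ 247309: ⌈247309/36828⌉ × 36828 = 7 × 36828 = 257796.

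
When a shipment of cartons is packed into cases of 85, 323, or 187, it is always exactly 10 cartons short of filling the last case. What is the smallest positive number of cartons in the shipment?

Being 10 short of a full case of size k means N ≡ −10 (mod k), i.e. N + 10 is a multiple of each size.
85 = 5 × 17
323 = 17 × 19
187 = 11 × 17
LCM(85, 323, 187) = 5 × 11 × 17 × 19 = 17765.
Smallest positive N is 17765 − 10 = 17755.

17755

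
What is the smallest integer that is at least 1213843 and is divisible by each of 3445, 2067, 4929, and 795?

The integer must be a common multiple of 3445, 2067, 4929, and 795, so a multiple of their LCM.
3445 = 5 × 13 × 53
2067 = 3 × 13 × 53
4929 = 3 × 31 × 53
795 = 3 × 5 × 53
LCM(3445, 2067, 4929, 795) = 3 × 5 × 13 × 31 × 53 = 320385.
Smallest multiple of 320385 that is ≥ 1213843: ⌈1213843/320385⌉ × 320385 = 4 × 320385 = 1281540.

1281540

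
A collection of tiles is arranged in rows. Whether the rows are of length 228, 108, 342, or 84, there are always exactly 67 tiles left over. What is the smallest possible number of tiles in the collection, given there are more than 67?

N − 67 must be a common multiple of 228, 108, 342, and 84.
228 = 2^2 × 3 × 19
108 = 2^2 × 3^3
342 = 2 × 3^2 × 19
84 = 2^2 × 3 × 7
LCM(228, 108, 342, 84) = 2^2 × 3^3 × 7 × 19 = 14364.
Smallest N > 67 is LCM + 67 = 14364 + 67 = 14431.

14431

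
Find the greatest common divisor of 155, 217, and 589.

31

155 = 5 × 31
217 = 7 × 31
589 = 19 × 31
gcd(155, 217, 589) = 31.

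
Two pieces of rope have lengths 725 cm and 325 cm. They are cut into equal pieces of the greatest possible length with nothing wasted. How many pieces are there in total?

Piece length = gcd(725, 325).
725 = 5^2 × 29
325 = 5^2 × 13
gcd(725, 325) = 5^2 = 25.
Total pieces = 725/25 + 325/25 = 29 + 13 = 42.

42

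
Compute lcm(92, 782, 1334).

45356

92 = 2^2 × 23
782 = 2 × 17 × 23
1334 = 2 × 23 × 29
LCM(92, 782, 1334) = 2^2 × 17 × 23 × 29 = 45356.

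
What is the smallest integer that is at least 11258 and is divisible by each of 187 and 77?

The integer must be a common multiple of 187 and 77, so a multiple of their LCM.
187 = 11 × 17
77 = 7 × 11
LCM(187, 77) = 7 × 11 × 17 = 1309.
Smallest multiple of 1309 that is ≥ 11258: ⌈11258/1309⌉ × 1309 = 9 × 1309 = 11781.

11781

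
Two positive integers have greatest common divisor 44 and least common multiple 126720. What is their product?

5575680

For any two positive integers, gcd × lcm = product = 44 × 126720 = 5575680.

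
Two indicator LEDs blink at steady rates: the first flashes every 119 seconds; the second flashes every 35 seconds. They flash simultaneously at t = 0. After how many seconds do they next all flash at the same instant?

We need the least common multiple of the intervals.
119 = 7 × 17
35 = 5 × 7
LCM(119, 35) = 5 × 7 × 17 = 595.

595 seconds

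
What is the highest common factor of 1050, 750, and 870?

1050 = 2 × 3 × 5^2 × 7
750 = 2 × 3 × 5^3
870 = 2 × 3 × 5 × 29
gcd(1050, 750, 870) = 2 × 3 × 5 = 30.

30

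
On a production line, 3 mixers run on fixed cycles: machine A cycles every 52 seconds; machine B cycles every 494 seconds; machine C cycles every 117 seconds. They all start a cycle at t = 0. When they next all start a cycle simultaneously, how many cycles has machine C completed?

76 cycles

All finish a whole number of cycles simultaneously at t = LCM of the periods.
52 = 2^2 × 13
494 = 2 × 13 × 19
117 = 3^2 × 13
LCM(52, 494, 117) = 2^2 × 3^2 × 13 × 19 = 8892.
Cycles for period 117: 8892 / 117 = 76.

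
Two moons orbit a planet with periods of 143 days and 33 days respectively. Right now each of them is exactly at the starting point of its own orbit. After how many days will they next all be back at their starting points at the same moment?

The first simultaneous occurrence is after LCM of the individual periods.
143 = 11 × 13
33 = 3 × 11
LCM(143, 33) = 3 × 11 × 13 = 429.

429 days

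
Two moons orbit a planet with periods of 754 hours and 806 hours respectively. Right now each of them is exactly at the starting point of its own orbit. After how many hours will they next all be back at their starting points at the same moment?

We need the least common multiple of the intervals.
754 = 2 × 13 × 29
806 = 2 × 13 × 31
LCM(754, 806) = 2 × 13 × 29 × 31 = 23374.

23374 hours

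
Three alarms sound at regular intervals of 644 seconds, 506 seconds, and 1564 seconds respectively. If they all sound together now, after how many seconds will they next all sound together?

120428 seconds

We need the least common multiple of the intervals.
644 = 2^2 × 7 × 23
506 = 2 × 11 × 23
1564 = 2^2 × 17 × 23
LCM(644, 506, 1564) = 2^2 × 7 × 11 × 17 × 23 = 120428.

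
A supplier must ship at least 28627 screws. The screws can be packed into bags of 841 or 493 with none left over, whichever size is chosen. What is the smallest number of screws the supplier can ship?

42891

The number of screws must be a common multiple of 841 and 493, so a multiple of their LCM.
841 = 29^2
493 = 17 × 29
LCM(841, 493) = 17 × 29^2 = 14297.
Smallest multiple of 14297 that is ≥ 28627: ⌈28627/14297⌉ × 14297 = 3 × 14297 = 42891.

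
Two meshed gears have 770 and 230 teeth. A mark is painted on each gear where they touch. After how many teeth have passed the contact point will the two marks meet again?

17710 teeth

We need the least common multiple of the intervals.
770 = 2 × 5 × 7 × 11
230 = 2 × 5 × 23
LCM(770, 230) = 2 × 5 × 7 × 11 × 23 = 17710.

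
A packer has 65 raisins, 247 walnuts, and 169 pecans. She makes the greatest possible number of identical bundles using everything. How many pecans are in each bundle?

Number of bundles = gcd(65, 247, 169).
65 = 5 × 13
247 = 13 × 19
169 = 13^2
gcd(65, 247, 169) = 13.
pecans per bundle = 169 / 13 = 13.

13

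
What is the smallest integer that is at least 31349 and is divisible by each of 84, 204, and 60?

35700

The integer must be a common multiple of 84, 204, and 60, so a multiple of their LCM.
84 = 2^2 × 3 × 7
204 = 2^2 × 3 × 17
60 = 2^2 × 3 × 5
LCM(84, 204, 60) = 2^2 × 3 × 5 × 7 × 17 = 7140.
Smallest multiple of 7140 that is ≥ 31349: ⌈31349/7140⌉ × 7140 = 5 × 7140 = 35700.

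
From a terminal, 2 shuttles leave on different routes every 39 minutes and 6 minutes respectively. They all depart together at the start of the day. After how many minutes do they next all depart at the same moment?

78 minutes

The first simultaneous occurrence is after LCM of the individual periods.
39 = 3 × 13
6 = 2 × 3
LCM(39, 6) = 2 × 3 × 13 = 78.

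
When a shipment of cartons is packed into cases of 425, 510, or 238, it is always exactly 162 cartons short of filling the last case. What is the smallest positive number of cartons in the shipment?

Being 162 short of a full case of size k means N ≡ −162 (mod k), i.e. N + 162 is a multiple of each size.
425 = 5^2 × 17
510 = 2 × 3 × 5 × 17
238 = 2 × 7 × 17
LCM(425, 510, 238) = 2 × 3 × 5^2 × 7 × 17 = 17850.
Smallest positive N is 17850 − 162 = 17688.

17688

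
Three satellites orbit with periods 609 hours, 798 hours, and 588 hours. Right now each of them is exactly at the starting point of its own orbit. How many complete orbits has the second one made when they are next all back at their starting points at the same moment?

The first common completion time is the LCM of the periods.
609 = 3 × 7 × 29
798 = 2 × 3 × 7 × 19
588 = 2^2 × 3 × 7^2
LCM(609, 798, 588) = 2^2 × 3 × 7^2 × 19 × 29 = 323988.
Orbits for period 798: 323988 / 798 = 406.

406 orbits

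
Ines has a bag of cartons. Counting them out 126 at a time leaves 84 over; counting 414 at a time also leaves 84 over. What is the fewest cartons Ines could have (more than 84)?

N − 84 must be a common multiple of 126 and 414.
126 = 2 × 3^2 × 7
414 = 2 × 3^2 × 23
LCM(126, 414) = 2 × 3^2 × 7 × 23 = 2898.
Smallest N > 84 is LCM + 84 = 2898 + 84 = 2982.

2982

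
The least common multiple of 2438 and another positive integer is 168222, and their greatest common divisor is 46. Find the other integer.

gcd × lcm = product of the two integers, so the other integer is (46 × 168222) / 2438 = 3174.

3174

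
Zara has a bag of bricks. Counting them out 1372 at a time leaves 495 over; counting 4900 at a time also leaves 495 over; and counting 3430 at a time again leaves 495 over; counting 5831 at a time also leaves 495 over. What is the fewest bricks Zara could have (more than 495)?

N − 495 must be a common multiple of 1372, 4900, 3430, and 5831.
1372 = 2^2 × 7^3
4900 = 2^2 × 5^2 × 7^2
3430 = 2 × 5 × 7^3
5831 = 7^3 × 17
LCM(1372, 4900, 3430, 5831) = 2^2 × 5^2 × 7^3 × 17 = 583100.
Smallest N > 495 is LCM + 495 = 583100 + 495 = 583595.

583595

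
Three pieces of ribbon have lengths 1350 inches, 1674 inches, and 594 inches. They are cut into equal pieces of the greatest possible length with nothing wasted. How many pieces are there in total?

67

Piece length = gcd(1350, 1674, 594).
1350 = 2 × 3^3 × 5^2
1674 = 2 × 3^3 × 31
594 = 2 × 3^3 × 11
gcd(1350, 1674, 594) = 2 × 3^3 = 54.
Total pieces = 1350/54 + 1674/54 + 594/54 = 25 + 31 + 11 = 67.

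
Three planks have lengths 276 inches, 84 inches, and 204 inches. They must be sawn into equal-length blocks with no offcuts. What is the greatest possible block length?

The block length must divide every plank, so the greatest is gcd(276, 84, 204).
276 = 2^2 × 3 × 23
84 = 2^2 × 3 × 7
204 = 2^2 × 3 × 17
gcd(276, 84, 204) = 2^2 × 3 = 12.

12 inches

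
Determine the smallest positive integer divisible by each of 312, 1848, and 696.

312 = 2^3 × 3 × 13
1848 = 2^3 × 3 × 7 × 11
696 = 2^3 × 3 × 29
LCM(312, 1848, 696) = 2^3 × 3 × 7 × 11 × 13 × 29 = 696696.

696696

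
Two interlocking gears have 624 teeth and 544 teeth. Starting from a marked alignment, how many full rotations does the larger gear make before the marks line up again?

They are all back at their starting positions together after one LCM of the periods.
624 = 2^4 × 3 × 13
544 = 2^5 × 17
LCM(624, 544) = 2^5 × 3 × 13 × 17 = 21216.
Rotations for period 624: 21216 / 624 = 34.

34 rotations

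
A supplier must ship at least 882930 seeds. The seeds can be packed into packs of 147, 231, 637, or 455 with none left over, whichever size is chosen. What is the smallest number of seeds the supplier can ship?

945945

The number of seeds must be a common multiple of 147, 231, 637, and 455, so a multiple of their LCM.
147 = 3 × 7^2
231 = 3 × 7 × 11
637 = 7^2 × 13
455 = 5 × 7 × 13
LCM(147, 231, 637, 455) = 3 × 5 × 7^2 × 11 × 13 = 105105.
Smallest multiple of 105105 that is ≥ 882930: ⌈882930/105105⌉ × 105105 = 9 × 105105 = 945945.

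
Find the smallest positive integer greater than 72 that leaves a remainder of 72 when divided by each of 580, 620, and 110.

N − 72 must be a common multiple of 580, 620, and 110.
580 = 2^2 × 5 × 29
620 = 2^2 × 5 × 31
110 = 2 × 5 × 11
LCM(580, 620, 110) = 2^2 × 5 × 11 × 29 × 31 = 197780.
Smallest N > 72 is LCM + 72 = 197780 + 72 = 197852.

197852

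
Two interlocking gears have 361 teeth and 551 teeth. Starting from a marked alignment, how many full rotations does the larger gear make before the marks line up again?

19 rotations

They are all back at their starting positions together after one LCM of the periods.
361 = 19^2
551 = 19 × 29
LCM(361, 551) = 19^2 × 29 = 10469.
Rotations for period 551: 10469 / 551 = 19.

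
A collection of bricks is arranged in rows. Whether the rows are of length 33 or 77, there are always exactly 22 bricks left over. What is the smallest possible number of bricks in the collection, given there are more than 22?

253

N − 22 must be a common multiple of 33 and 77.
33 = 3 × 11
77 = 7 × 11
LCM(33, 77) = 3 × 7 × 11 = 231.
Smallest N > 22 is LCM + 22 = 231 + 22 = 253.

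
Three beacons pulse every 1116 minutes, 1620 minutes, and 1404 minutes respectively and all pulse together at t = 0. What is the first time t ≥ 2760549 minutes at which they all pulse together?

Joint pulses occur at multiples of LCM(1116, 1620, 1404).
1116 = 2^2 × 3^2 × 31
1620 = 2^2 × 3^4 × 5
1404 = 2^2 × 3^3 × 13
LCM(1116, 1620, 1404) = 2^2 × 3^4 × 5 × 13 × 31 = 652860.
Smallest multiple of 652860 that is ≥ 2760549: ⌈2760549/652860⌉ × 652860 = 5 × 652860 = 3264300.

3264300 minutes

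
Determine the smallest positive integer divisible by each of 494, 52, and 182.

6916

494 = 2 × 13 × 19
52 = 2^2 × 13
182 = 2 × 7 × 13
LCM(494, 52, 182) = 2^2 × 7 × 13 × 19 = 6916.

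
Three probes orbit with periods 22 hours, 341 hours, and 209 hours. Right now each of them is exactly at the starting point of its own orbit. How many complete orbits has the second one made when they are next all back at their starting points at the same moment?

They are all back at their starting positions together after one LCM of the periods.
22 = 2 × 11
341 = 11 × 31
209 = 11 × 19
LCM(22, 341, 209) = 2 × 11 × 19 × 31 = 12958.
Orbits for period 341: 12958 / 341 = 38.

38 orbits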